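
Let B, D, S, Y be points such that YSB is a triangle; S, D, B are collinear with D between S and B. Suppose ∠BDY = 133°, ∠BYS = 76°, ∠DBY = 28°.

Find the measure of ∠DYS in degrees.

∠DYS = 57°

1. ∠SDY = 47°  [linear pair at D on SB]
2. ∠SBY = 28°  [D on ray BS]
3. ∠BSY = 76°  [△YSB]
4. ∠DSY = 76°  [D on ray SB]
5. ∠DYS = 57°  [△YSD]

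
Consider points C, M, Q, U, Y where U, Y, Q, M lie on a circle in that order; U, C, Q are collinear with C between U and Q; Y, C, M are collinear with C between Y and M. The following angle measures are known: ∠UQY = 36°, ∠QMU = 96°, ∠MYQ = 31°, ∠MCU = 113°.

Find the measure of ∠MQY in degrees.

1. ∠MUQ = 31°  [same arc QM]
2. ∠MCQ = 67°  [linear pair at C on UQ]
3. ∠MQU = 53°  [△UQM]
4. ∠QMY = 60°  [△QCM]
5. ∠MQY = 89°  [△YQM]

∠MQY = 89°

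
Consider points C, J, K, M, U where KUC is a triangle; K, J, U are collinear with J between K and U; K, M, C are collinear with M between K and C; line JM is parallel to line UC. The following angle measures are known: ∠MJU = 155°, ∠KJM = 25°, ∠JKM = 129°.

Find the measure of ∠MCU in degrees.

∠MCU = 26°

1. ∠JMK = 26°  [△KJM]
2. ∠CMJ = 154°  [linear pair at M on KC]
3. ∠MCU = 26°  [JM∥UC, co-interior at C–M]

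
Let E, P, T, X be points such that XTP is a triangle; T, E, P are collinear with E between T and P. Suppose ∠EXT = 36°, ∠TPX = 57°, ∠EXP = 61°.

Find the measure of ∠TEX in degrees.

∠TEX = 118°

1. ∠EPX = 57°  [E on ray PT]
2. ∠PEX = 62°  [△XEP]
3. ∠TEX = 118°  [linear pair at E on TP]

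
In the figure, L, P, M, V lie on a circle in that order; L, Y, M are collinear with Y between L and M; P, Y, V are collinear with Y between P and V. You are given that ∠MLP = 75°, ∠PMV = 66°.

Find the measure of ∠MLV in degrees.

1. ∠MVP = 75°  [same arc PM]
2. ∠MPV = 39°  [△PMV]
3. ∠MLV = 39°  [same arc MV]

∠MLV = 39°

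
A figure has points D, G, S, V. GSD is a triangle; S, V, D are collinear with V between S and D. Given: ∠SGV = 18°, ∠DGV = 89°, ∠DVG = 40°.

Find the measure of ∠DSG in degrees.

∠DSG = 22°

1. ∠GVS = 140°  [linear pair at V on SD]
2. ∠GSV = 22°  [△GSV]
3. ∠DSG = 22°  [V on ray SD]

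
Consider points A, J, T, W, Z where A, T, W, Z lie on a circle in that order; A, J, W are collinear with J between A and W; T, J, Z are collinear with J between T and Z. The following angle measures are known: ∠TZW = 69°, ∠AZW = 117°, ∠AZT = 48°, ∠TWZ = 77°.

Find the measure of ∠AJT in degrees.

∠AJT = 82°

1. ∠WTZ = 34°  [△TWZ]
2. ∠AWT = 48°  [same arc AT]
3. ∠TJW = 98°  [△TJW]
4. ∠AJT = 82°  [linear pair at J on AW]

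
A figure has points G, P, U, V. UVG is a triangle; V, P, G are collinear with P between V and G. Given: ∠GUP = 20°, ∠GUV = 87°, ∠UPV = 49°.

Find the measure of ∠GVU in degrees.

∠GVU = 64°

1. ∠GPU = 131°  [linear pair at P on VG]
2. ∠PGU = 29°  [△UPG]
3. ∠UGV = 29°  [P on ray GV]
4. ∠GVU = 64°  [△UVG]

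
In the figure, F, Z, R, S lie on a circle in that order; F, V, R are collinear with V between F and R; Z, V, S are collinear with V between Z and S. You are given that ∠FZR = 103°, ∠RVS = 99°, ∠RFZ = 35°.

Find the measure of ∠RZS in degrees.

∠RZS = 57°

1. ∠FRZ = 42°  [△FZR]
2. ∠FVZ = 99°  [vertical angles at V]
3. ∠RVZ = 81°  [linear pair at V on FR]
4. ∠RZS = 57°  [△ZVR]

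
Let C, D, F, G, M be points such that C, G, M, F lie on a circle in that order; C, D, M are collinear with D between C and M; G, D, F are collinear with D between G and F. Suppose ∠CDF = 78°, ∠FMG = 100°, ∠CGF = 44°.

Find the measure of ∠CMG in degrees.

1. ∠FCG = 80°  [cyclic CGMF, opposite ∠C+∠M]
2. ∠CFG = 56°  [△CGF]
3. ∠CMG = 56°  [same arc CG]

∠CMG = 56°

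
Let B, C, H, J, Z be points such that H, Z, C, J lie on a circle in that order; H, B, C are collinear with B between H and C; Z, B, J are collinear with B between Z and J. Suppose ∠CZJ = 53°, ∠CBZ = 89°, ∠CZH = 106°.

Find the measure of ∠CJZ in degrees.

1. ∠HCZ = 38°  [△ZBC]
2. ∠CHZ = 36°  [△HZC]
3. ∠CJZ = 36°  [same arc ZC]

∠CJZ = 36°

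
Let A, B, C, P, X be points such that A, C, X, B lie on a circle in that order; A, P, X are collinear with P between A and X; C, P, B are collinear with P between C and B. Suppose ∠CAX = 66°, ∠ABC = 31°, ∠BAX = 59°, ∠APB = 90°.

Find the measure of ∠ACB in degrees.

1. ∠CBX = 66°  [same arc CX]
2. ∠BPX = 90°  [linear pair at P on AX]
3. ∠AXB = 24°  [△XPB]
4. ∠ACB = 24°  [same arc AB]

∠ACB = 24°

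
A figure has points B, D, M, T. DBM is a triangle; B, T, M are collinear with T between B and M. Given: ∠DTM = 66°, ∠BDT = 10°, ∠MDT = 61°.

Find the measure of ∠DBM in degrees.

∠DBM = 56°

1. ∠BTD = 114°  [linear pair at T on BM]
2. ∠DBT = 56°  [△DBT]
3. ∠DBM = 56°  [T on ray BM]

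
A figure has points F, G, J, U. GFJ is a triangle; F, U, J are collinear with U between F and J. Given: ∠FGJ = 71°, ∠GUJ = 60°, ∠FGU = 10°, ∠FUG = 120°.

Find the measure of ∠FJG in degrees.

∠FJG = 59°

1. ∠GFU = 50°  [△GFU]
2. ∠GFJ = 50°  [U on ray FJ]
3. ∠FJG = 59°  [△GFJ]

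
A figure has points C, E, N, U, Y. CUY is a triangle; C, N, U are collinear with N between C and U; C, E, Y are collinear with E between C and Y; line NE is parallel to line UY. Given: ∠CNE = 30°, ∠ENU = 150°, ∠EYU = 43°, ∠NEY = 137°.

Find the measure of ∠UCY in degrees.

1. ∠CUY = 30°  [NE∥UY, corresponding at N]
2. ∠CYU = 43°  [E on ray YC]
3. ∠UCY = 107°  [△CUY]

∠UCY = 107°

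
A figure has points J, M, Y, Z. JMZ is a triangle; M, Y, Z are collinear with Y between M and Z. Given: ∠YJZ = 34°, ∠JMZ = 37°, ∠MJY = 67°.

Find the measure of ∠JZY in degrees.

1. ∠JMY = 37°  [Y on ray MZ]
2. ∠JYM = 76°  [△JMY]
3. ∠JYZ = 104°  [linear pair at Y on MZ]
4. ∠JZY = 42°  [△JYZ]

∠JZY = 42°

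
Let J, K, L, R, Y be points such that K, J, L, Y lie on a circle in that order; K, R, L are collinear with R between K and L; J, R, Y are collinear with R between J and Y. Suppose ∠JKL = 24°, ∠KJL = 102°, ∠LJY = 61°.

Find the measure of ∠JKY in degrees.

1. ∠JYL = 24°  [same arc JL]
2. ∠JLY = 95°  [△JLY]
3. ∠JKY = 85°  [cyclic KJLY, opposite ∠K+∠L]

∠JKY = 85°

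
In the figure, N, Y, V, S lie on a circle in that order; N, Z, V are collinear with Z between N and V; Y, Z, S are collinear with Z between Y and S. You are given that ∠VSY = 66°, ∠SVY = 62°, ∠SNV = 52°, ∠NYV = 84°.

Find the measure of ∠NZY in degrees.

1. ∠VNY = 66°  [same arc YV]
2. ∠SYV = 52°  [△YVS]
3. ∠NVY = 30°  [△NYV]
4. ∠VZY = 98°  [△YZV]
5. ∠NZY = 82°  [linear pair at Z on NV]

∠NZY = 82°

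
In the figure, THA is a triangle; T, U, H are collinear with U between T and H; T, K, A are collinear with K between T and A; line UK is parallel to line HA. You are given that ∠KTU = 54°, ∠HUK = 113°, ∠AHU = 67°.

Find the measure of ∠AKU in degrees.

∠AKU = 121°

1. ∠KUT = 67°  [linear pair at U on TH]
2. ∠TKU = 59°  [△TUK]
3. ∠AKU = 121°  [linear pair at K on TA]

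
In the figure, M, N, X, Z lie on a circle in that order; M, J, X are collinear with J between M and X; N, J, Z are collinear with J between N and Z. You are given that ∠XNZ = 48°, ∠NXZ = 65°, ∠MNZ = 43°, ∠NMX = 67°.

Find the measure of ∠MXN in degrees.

1. ∠NMZ = 115°  [cyclic MNXZ, opposite ∠M+∠X]
2. ∠MZN = 22°  [△MNZ]
3. ∠MXN = 22°  [same arc MN]

∠MXN = 22°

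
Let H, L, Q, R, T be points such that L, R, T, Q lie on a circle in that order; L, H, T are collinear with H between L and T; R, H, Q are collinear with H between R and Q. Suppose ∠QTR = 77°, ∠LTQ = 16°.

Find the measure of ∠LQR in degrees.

1. ∠QLR = 103°  [cyclic LRTQ, opposite ∠L+∠T]
2. ∠LRQ = 16°  [same arc LQ]
3. ∠LQR = 61°  [△LRQ]

∠LQR = 61°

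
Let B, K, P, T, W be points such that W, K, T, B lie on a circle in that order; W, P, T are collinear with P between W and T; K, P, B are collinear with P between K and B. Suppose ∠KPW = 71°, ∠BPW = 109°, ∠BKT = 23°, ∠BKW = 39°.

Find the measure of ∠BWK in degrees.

1. ∠BWT = 23°  [same arc TB]
2. ∠KBW = 48°  [△WPB]
3. ∠BWK = 93°  [△WKB]

∠BWK = 93°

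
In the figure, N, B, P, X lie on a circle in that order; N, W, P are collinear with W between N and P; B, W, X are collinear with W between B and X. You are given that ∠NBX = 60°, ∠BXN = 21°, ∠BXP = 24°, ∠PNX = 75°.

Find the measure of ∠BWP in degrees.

1. ∠BPN = 21°  [same arc NB]
2. ∠PBX = 75°  [same arc PX]
3. ∠BWP = 84°  [△BWP]

∠BWP = 84°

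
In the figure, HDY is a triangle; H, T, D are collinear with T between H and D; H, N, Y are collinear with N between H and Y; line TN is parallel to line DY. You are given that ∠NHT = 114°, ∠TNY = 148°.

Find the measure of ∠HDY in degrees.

∠HDY = 34°

1. ∠HNT = 32°  [linear pair at N on HY]
2. ∠HTN = 34°  [△HTN]
3. ∠HDY = 34°  [TN∥DY, corresponding at T]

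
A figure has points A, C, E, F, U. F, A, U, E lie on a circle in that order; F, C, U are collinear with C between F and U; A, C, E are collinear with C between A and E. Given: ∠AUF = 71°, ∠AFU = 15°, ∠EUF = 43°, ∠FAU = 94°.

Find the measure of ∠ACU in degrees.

1. ∠EAF = 43°  [same arc FE]
2. ∠ACF = 122°  [△FCA]
3. ∠ACU = 58°  [linear pair at C on FU]

∠ACU = 58°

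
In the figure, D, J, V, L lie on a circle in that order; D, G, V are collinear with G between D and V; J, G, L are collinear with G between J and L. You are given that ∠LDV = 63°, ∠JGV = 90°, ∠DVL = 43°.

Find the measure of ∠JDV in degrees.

∠JDV = 47°

1. ∠DGJ = 90°  [linear pair at G on DV]
2. ∠DJL = 43°  [same arc DL]
3. ∠JDV = 47°  [△DGJ]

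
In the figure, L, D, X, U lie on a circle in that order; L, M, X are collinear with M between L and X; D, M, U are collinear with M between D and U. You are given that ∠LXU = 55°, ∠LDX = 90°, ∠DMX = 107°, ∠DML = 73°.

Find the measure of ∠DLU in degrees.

∠DLU = 87°

1. ∠LDU = 55°  [same arc LU]
2. ∠LUX = 90°  [cyclic LDXU, opposite ∠D+∠U]
3. ∠LMU = 107°  [vertical angles at M]
4. ∠ULX = 35°  [△LXU]
5. ∠DUL = 38°  [△LMU]
6. ∠DLU = 87°  [△LDU]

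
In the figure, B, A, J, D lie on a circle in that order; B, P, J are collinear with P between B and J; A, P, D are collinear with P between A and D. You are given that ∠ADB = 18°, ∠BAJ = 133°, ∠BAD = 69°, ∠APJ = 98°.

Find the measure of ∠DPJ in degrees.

1. ∠AJB = 18°  [same arc BA]
2. ∠ABJ = 29°  [△BAJ]
3. ∠BJD = 69°  [same arc BD]
4. ∠ADJ = 29°  [same arc AJ]
5. ∠DPJ = 82°  [△JPD]

∠DPJ = 82°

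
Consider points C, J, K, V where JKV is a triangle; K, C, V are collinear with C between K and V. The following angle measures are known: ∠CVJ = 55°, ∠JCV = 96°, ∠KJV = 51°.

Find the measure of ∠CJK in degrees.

∠CJK = 22°

1. ∠JVK = 55°  [C on ray VK]
2. ∠JCK = 84°  [linear pair at C on KV]
3. ∠JKV = 74°  [△JKV]
4. ∠CKJ = 74°  [C on ray KV]
5. ∠CJK = 22°  [△JKC]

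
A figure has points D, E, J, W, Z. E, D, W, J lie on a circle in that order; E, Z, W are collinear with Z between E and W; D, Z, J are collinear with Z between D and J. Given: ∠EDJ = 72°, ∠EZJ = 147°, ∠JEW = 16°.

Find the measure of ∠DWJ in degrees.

1. ∠EWJ = 72°  [same arc EJ]
2. ∠JZW = 33°  [linear pair at Z on EW]
3. ∠JDW = 16°  [same arc WJ]
4. ∠DJW = 75°  [△WZJ]
5. ∠DWJ = 89°  [△DWJ]

∠DWJ = 89°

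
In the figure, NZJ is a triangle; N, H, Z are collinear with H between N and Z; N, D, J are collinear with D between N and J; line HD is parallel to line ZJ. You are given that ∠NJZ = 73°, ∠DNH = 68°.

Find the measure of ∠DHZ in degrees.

1. ∠HDN = 73°  [HD∥ZJ, corresponding at D]
2. ∠DHN = 39°  [△NHD]
3. ∠DHZ = 141°  [linear pair at H on NZ]

∠DHZ = 141°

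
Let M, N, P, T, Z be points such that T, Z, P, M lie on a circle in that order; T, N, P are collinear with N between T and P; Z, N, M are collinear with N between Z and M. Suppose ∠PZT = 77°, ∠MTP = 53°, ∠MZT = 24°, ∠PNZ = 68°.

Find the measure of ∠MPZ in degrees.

∠MPZ = 83°

1. ∠PMT = 103°  [cyclic TZPM, opposite ∠Z+∠M]
2. ∠MZP = 53°  [same arc PM]
3. ∠MPT = 24°  [△TPM]
4. ∠MNT = 68°  [vertical angles at N]
5. ∠MNP = 112°  [linear pair at N on TP]
6. ∠PMZ = 44°  [△PNM]
7. ∠MPZ = 83°  [△ZPM]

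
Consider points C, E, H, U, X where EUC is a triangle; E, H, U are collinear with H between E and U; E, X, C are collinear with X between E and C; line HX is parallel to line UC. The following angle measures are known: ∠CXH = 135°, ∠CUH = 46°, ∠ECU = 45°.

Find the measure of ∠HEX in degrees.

1. ∠CUE = 46°  [H on ray UE]
2. ∠CEU = 89°  [△EUC]
3. ∠HEX = 89°  [H on EU, X on EC]

∠HEX = 89°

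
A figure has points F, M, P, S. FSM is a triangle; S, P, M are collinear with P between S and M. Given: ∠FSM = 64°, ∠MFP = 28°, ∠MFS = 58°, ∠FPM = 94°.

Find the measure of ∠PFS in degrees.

1. ∠FSP = 64°  [P on ray SM]
2. ∠FPS = 86°  [linear pair at P on SM]
3. ∠PFS = 30°  [△FSP]

∠PFS = 30°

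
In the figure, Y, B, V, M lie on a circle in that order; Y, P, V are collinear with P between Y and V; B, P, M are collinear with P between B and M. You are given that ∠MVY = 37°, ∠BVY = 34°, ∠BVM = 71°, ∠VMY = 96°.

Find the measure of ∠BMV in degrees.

∠BMV = 62°

1. ∠MYV = 47°  [△YVM]
2. ∠MBV = 47°  [same arc VM]
3. ∠BMV = 62°  [△BVM]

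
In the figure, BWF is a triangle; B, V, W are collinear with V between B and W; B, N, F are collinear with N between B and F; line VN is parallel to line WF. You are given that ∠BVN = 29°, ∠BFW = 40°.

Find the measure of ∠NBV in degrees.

1. ∠BWF = 29°  [VN∥WF, corresponding at V]
2. ∠FBW = 111°  [△BWF]
3. ∠NBV = 111°  [V on BW, N on BF]

∠NBV = 111°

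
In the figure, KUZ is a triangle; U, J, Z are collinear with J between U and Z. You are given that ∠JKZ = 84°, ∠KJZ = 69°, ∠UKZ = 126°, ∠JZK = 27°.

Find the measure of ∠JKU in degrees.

∠JKU = 42°

1. ∠KJU = 111°  [linear pair at J on UZ]
2. ∠KZU = 27°  [J on ray ZU]
3. ∠KUZ = 27°  [△KUZ]
4. ∠JUK = 27°  [J on ray UZ]
5. ∠JKU = 42°  [△KUJ]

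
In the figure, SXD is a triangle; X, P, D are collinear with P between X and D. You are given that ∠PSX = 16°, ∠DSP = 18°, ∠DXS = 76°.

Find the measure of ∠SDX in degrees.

∠SDX = 70°

1. ∠PXS = 76°  [P on ray XD]
2. ∠SPX = 88°  [△SXP]
3. ∠DPS = 92°  [linear pair at P on XD]
4. ∠PDS = 70°  [△SPD]
5. ∠SDX = 70°  [P on ray DX]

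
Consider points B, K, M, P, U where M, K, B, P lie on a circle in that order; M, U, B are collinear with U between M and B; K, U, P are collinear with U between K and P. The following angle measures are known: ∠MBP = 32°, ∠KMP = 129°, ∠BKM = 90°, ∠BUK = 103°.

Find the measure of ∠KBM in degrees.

∠KBM = 19°

1. ∠MKP = 32°  [same arc MP]
2. ∠KPM = 19°  [△MKP]
3. ∠KBM = 19°  [same arc MK]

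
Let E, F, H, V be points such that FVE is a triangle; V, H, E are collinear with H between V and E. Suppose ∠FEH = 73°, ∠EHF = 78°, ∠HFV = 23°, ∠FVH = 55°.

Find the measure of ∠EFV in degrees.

∠EFV = 52°

1. ∠FEV = 73°  [H on ray EV]
2. ∠EVF = 55°  [H on ray VE]
3. ∠EFV = 52°  [△FVE]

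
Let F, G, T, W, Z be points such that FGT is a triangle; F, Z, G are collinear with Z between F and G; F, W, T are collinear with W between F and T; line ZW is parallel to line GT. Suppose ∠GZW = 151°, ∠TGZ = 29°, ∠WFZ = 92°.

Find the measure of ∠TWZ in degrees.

1. ∠FZW = 29°  [linear pair at Z on FG]
2. ∠FWZ = 59°  [△FZW]
3. ∠TWZ = 121°  [linear pair at W on FT]

∠TWZ = 121°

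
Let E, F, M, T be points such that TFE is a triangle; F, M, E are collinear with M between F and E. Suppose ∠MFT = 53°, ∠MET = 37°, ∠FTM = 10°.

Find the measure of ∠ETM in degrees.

1. ∠FMT = 117°  [△TFM]
2. ∠EMT = 63°  [linear pair at M on FE]
3. ∠ETM = 80°  [△TME]

∠ETM = 80°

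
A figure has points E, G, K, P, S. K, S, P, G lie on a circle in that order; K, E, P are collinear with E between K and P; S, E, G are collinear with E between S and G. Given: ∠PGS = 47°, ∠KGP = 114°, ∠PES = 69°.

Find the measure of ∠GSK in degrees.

∠GSK = 22°

1. ∠PKS = 47°  [same arc SP]
2. ∠KES = 111°  [linear pair at E on KP]
3. ∠GSK = 22°  [△KES]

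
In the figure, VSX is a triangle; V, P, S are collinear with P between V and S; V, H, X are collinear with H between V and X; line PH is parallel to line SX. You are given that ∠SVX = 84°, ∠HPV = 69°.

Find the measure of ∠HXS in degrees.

∠HXS = 27°

1. ∠HVP = 84°  [P on VS, H on VX]
2. ∠PHV = 27°  [△VPH]
3. ∠PHX = 153°  [linear pair at H on VX]
4. ∠HXS = 27°  [PH∥SX, co-interior at X–H]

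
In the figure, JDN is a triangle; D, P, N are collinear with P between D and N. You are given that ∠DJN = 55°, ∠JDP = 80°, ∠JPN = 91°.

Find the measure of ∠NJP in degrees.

1. ∠JDN = 80°  [P on ray DN]
2. ∠DNJ = 45°  [△JDN]
3. ∠JNP = 45°  [P on ray ND]
4. ∠NJP = 44°  [△JPN]

∠NJP = 44°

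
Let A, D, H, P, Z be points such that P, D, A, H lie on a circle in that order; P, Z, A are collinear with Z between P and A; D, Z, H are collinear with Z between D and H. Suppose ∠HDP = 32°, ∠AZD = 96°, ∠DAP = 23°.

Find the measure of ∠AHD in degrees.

1. ∠HAP = 32°  [same arc PH]
2. ∠HZP = 96°  [vertical angles at Z]
3. ∠AZH = 84°  [linear pair at Z on PA]
4. ∠AHD = 64°  [△AZH]

∠AHD = 64°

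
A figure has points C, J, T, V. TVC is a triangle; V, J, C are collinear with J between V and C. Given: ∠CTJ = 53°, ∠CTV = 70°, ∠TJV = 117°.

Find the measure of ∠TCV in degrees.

1. ∠CJT = 63°  [linear pair at J on VC]
2. ∠JCT = 64°  [△TJC]
3. ∠TCV = 64°  [J on ray CV]

∠TCV = 64°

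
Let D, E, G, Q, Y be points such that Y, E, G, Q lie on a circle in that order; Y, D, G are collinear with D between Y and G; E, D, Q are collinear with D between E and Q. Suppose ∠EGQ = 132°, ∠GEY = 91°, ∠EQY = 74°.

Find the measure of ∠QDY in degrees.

∠QDY = 73°

1. ∠EYQ = 48°  [cyclic YEGQ, opposite ∠Y+∠G]
2. ∠GQY = 89°  [cyclic YEGQ, opposite ∠E+∠Q]
3. ∠QEY = 58°  [△YEQ]
4. ∠QGY = 58°  [same arc YQ]
5. ∠GYQ = 33°  [△YGQ]
6. ∠QDY = 73°  [△YDQ]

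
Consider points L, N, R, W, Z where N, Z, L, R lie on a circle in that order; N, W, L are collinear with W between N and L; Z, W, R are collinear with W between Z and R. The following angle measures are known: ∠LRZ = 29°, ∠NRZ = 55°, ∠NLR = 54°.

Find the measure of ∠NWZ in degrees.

∠NWZ = 97°

1. ∠LNZ = 29°  [same arc ZL]
2. ∠NZR = 54°  [same arc NR]
3. ∠NWZ = 97°  [△NWZ]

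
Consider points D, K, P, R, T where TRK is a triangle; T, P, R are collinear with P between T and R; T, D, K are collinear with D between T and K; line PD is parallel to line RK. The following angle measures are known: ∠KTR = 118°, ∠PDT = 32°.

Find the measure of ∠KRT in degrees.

1. ∠DTP = 118°  [P on TR, D on TK]
2. ∠DPT = 30°  [△TPD]
3. ∠KRT = 30°  [PD∥RK, corresponding at P]

∠KRT = 30°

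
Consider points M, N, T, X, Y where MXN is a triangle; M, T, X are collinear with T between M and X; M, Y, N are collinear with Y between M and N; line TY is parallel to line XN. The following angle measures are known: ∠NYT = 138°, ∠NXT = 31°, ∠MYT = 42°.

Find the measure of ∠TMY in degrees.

∠TMY = 107°

1. ∠MXN = 31°  [T on ray XM]
2. ∠MNX = 42°  [TY∥XN, corresponding at Y]
3. ∠NMX = 107°  [△MXN]
4. ∠TMY = 107°  [T on MX, Y on MN]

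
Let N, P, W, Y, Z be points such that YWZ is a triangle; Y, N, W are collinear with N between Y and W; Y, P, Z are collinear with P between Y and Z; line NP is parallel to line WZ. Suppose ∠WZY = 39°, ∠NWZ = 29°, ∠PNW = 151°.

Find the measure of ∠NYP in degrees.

∠NYP = 112°

1. ∠NPY = 39°  [NP∥WZ, corresponding at P]
2. ∠PNY = 29°  [linear pair at N on YW]
3. ∠NYP = 112°  [△YNP]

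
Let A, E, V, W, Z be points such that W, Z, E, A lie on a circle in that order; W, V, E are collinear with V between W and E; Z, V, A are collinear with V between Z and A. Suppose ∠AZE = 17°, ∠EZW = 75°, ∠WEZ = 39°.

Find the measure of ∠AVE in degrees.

∠AVE = 56°

1. ∠AWE = 17°  [same arc EA]
2. ∠EAW = 105°  [cyclic WZEA, opposite ∠Z+∠A]
3. ∠EWZ = 66°  [△WZE]
4. ∠AEW = 58°  [△WEA]
5. ∠EAZ = 66°  [same arc ZE]
6. ∠AVE = 56°  [△EVA]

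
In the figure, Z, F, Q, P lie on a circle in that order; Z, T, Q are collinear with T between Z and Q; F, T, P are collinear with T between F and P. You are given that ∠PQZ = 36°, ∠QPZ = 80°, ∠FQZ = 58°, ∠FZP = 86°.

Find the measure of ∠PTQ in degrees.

1. ∠PFZ = 36°  [same arc ZP]
2. ∠QFZ = 100°  [cyclic ZFQP, opposite ∠F+∠P]
3. ∠FZQ = 22°  [△ZFQ]
4. ∠FTZ = 122°  [△ZTF]
5. ∠PTQ = 122°  [vertical angles at T]

∠PTQ = 122°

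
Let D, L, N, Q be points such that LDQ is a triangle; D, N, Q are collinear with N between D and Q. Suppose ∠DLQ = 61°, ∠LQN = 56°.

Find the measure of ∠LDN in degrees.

1. ∠DQL = 56°  [N on ray QD]
2. ∠LDQ = 63°  [△LDQ]
3. ∠LDN = 63°  [N on ray DQ]

∠LDN = 63°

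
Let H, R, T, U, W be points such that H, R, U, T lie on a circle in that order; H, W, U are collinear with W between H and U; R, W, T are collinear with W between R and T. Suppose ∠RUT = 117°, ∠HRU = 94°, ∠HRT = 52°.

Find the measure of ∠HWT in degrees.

∠HWT = 73°

1. ∠RHT = 63°  [cyclic HRUT, opposite ∠H+∠U]
2. ∠HTU = 86°  [cyclic HRUT, opposite ∠R+∠T]
3. ∠HUT = 52°  [same arc HT]
4. ∠HTR = 65°  [△HRT]
5. ∠THU = 42°  [△HUT]
6. ∠HWT = 73°  [△HWT]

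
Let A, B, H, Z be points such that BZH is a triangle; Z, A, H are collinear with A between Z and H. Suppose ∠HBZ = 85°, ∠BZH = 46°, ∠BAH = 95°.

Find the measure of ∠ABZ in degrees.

1. ∠AZB = 46°  [A on ray ZH]
2. ∠BAZ = 85°  [linear pair at A on ZH]
3. ∠ABZ = 49°  [△BZA]

∠ABZ = 49°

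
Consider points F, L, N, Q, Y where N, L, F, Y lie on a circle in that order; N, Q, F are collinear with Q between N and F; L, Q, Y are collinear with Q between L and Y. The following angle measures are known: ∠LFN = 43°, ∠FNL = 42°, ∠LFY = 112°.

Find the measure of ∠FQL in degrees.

1. ∠FYL = 42°  [same arc LF]
2. ∠FLY = 26°  [△LFY]
3. ∠FQL = 111°  [△LQF]

∠FQL = 111°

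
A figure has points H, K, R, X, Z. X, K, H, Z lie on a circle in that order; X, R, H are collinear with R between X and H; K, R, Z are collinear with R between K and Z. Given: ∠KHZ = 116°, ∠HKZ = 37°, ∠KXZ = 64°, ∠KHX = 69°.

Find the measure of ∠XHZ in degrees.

1. ∠KZX = 69°  [same arc XK]
2. ∠XKZ = 47°  [△XKZ]
3. ∠XHZ = 47°  [same arc XZ]

∠XHZ = 47°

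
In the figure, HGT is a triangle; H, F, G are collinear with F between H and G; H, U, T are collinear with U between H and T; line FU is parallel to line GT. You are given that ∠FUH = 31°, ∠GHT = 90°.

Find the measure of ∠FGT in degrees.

1. ∠GTH = 31°  [FU∥GT, corresponding at U]
2. ∠HGT = 59°  [△HGT]
3. ∠FGT = 59°  [F on ray GH]

∠FGT = 59°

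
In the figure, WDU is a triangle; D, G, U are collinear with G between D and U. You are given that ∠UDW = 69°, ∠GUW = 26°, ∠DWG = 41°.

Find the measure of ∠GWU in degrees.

∠GWU = 44°

1. ∠GDW = 69°  [G on ray DU]
2. ∠DGW = 70°  [△WDG]
3. ∠UGW = 110°  [linear pair at G on DU]
4. ∠GWU = 44°  [△WGU]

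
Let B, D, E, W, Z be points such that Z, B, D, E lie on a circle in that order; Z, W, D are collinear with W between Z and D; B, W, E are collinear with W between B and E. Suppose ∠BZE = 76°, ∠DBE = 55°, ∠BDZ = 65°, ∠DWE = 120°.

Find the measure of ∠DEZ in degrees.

1. ∠BDE = 104°  [cyclic ZBDE, opposite ∠Z+∠D]
2. ∠DZE = 55°  [same arc DE]
3. ∠BED = 21°  [△BDE]
4. ∠EDZ = 39°  [△DWE]
5. ∠DEZ = 86°  [△ZDE]

∠DEZ = 86°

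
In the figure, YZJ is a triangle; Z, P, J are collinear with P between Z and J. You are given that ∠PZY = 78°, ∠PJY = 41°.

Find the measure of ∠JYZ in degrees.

1. ∠JZY = 78°  [P on ray ZJ]
2. ∠YJZ = 41°  [P on ray JZ]
3. ∠JYZ = 61°  [△YZJ]

∠JYZ = 61°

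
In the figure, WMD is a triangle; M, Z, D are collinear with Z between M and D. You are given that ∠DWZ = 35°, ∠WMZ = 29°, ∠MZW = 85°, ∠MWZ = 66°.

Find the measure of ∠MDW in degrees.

∠MDW = 50°

1. ∠DZW = 95°  [linear pair at Z on MD]
2. ∠WDZ = 50°  [△WZD]
3. ∠MDW = 50°  [Z on ray DM]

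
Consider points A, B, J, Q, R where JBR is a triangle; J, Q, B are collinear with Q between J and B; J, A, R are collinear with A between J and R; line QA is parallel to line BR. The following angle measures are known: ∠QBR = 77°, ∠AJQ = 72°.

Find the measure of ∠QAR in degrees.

∠QAR = 149°

1. ∠JBR = 77°  [Q on ray BJ]
2. ∠BJR = 72°  [Q on JB, A on JR]
3. ∠BRJ = 31°  [△JBR]
4. ∠JAQ = 31°  [QA∥BR, corresponding at A]
5. ∠QAR = 149°  [linear pair at A on JR]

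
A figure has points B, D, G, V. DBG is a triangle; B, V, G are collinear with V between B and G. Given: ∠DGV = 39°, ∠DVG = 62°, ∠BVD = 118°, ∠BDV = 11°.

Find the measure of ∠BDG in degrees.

∠BDG = 90°

1. ∠BGD = 39°  [V on ray GB]
2. ∠DBV = 51°  [△DBV]
3. ∠DBG = 51°  [V on ray BG]
4. ∠BDG = 90°  [△DBG]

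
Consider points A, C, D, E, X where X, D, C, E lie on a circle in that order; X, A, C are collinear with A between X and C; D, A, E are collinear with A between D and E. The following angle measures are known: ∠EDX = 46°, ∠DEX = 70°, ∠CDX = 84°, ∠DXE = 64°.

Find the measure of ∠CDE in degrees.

1. ∠DCX = 70°  [same arc XD]
2. ∠CXD = 26°  [△XDC]
3. ∠DCE = 116°  [cyclic XDCE, opposite ∠X+∠C]
4. ∠CED = 26°  [same arc DC]
5. ∠CDE = 38°  [△DCE]

∠CDE = 38°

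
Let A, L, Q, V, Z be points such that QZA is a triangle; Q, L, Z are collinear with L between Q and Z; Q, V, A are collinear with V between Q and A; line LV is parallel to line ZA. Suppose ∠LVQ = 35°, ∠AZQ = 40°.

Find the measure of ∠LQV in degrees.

∠LQV = 105°

1. ∠QAZ = 35°  [LV∥ZA, corresponding at V]
2. ∠AQZ = 105°  [△QZA]
3. ∠LQV = 105°  [L on QZ, V on QA]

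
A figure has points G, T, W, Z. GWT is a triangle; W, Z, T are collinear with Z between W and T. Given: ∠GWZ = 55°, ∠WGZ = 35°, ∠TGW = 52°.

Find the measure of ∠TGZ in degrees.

∠TGZ = 17°

1. ∠GZW = 90°  [△GWZ]
2. ∠GWT = 55°  [Z on ray WT]
3. ∠GTW = 73°  [△GWT]
4. ∠GZT = 90°  [linear pair at Z on WT]
5. ∠GTZ = 73°  [Z on ray TW]
6. ∠TGZ = 17°  [△GZT]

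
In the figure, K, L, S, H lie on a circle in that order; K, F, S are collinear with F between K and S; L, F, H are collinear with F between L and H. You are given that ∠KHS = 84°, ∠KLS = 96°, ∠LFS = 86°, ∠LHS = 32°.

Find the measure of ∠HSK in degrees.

∠HSK = 54°

1. ∠HFK = 86°  [vertical angles at F]
2. ∠HFS = 94°  [linear pair at F on KS]
3. ∠HSK = 54°  [△SFH]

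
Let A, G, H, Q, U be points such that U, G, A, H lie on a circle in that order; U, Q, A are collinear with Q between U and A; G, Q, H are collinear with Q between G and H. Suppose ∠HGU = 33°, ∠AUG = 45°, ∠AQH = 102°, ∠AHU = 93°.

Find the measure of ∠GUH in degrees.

1. ∠HAU = 33°  [same arc UH]
2. ∠HQU = 78°  [linear pair at Q on UA]
3. ∠AUH = 54°  [△UAH]
4. ∠GHU = 48°  [△UQH]
5. ∠GUH = 99°  [△UGH]

∠GUH = 99°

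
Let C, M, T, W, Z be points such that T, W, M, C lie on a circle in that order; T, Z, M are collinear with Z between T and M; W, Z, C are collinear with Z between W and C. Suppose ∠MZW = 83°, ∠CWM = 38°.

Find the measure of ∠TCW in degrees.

1. ∠CZT = 83°  [vertical angles at Z]
2. ∠CTM = 38°  [same arc MC]
3. ∠TCW = 59°  [△TZC]

∠TCW = 59°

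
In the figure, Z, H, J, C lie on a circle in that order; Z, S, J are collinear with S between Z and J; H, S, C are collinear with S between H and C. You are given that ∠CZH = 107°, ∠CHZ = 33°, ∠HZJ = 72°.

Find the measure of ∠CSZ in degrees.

1. ∠CJZ = 33°  [same arc ZC]
2. ∠HCJ = 72°  [same arc HJ]
3. ∠CSJ = 75°  [△JSC]
4. ∠CSZ = 105°  [linear pair at S on ZJ]

∠CSZ = 105°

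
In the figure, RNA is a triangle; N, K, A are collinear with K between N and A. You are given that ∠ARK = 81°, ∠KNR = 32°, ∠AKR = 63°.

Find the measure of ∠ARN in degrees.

1. ∠KAR = 36°  [△RKA]
2. ∠ANR = 32°  [K on ray NA]
3. ∠NAR = 36°  [K on ray AN]
4. ∠ARN = 112°  [△RNA]

∠ARN = 112°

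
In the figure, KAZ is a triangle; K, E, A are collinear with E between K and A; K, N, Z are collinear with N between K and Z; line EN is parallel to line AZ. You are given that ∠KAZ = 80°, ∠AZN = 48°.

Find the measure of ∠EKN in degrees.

∠EKN = 52°

1. ∠AZK = 48°  [N on ray ZK]
2. ∠AKZ = 52°  [△KAZ]
3. ∠EKN = 52°  [E on KA, N on KZ]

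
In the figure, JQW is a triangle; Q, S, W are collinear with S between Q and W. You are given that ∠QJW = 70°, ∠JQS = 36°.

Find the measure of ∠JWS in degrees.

∠JWS = 74°

1. ∠JQW = 36°  [S on ray QW]
2. ∠JWQ = 74°  [△JQW]
3. ∠JWS = 74°  [S on ray WQ]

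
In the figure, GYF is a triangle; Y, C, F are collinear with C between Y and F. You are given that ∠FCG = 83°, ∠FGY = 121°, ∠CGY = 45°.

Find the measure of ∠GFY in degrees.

1. ∠GCY = 97°  [linear pair at C on YF]
2. ∠CYG = 38°  [△GYC]
3. ∠FYG = 38°  [C on ray YF]
4. ∠GFY = 21°  [△GYF]

∠GFY = 21°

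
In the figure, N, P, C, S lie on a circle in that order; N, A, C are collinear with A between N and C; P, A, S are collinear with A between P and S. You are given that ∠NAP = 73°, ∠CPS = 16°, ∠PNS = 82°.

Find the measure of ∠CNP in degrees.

∠CNP = 66°

1. ∠PCS = 98°  [cyclic NPCS, opposite ∠N+∠C]
2. ∠CSP = 66°  [△PCS]
3. ∠CNP = 66°  [same arc PC]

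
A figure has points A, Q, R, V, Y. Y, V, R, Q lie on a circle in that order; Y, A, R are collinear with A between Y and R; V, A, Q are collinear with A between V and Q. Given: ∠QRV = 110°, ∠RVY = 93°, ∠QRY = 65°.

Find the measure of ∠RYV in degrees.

1. ∠QYV = 70°  [cyclic YVRQ, opposite ∠Y+∠R]
2. ∠QVY = 65°  [same arc YQ]
3. ∠VQY = 45°  [△YVQ]
4. ∠VRY = 45°  [same arc YV]
5. ∠RYV = 42°  [△YVR]

∠RYV = 42°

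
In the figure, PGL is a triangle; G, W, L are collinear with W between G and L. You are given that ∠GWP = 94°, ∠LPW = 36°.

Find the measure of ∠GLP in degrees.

1. ∠LWP = 86°  [linear pair at W on GL]
2. ∠PLW = 58°  [△PWL]
3. ∠GLP = 58°  [W on ray LG]

∠GLP = 58°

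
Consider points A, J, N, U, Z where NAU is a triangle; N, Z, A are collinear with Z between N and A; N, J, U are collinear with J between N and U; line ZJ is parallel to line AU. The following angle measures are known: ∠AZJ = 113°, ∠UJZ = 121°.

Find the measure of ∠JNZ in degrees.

1. ∠JZN = 67°  [linear pair at Z on NA]
2. ∠NJZ = 59°  [linear pair at J on NU]
3. ∠JNZ = 54°  [△NZJ]

∠JNZ = 54°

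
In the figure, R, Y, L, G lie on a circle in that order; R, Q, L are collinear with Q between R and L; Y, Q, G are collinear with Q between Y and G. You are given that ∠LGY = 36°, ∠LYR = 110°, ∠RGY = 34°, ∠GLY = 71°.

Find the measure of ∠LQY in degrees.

∠LQY = 73°

1. ∠LRY = 36°  [same arc YL]
2. ∠GYL = 73°  [△YLG]
3. ∠RLY = 34°  [△RYL]
4. ∠LQY = 73°  [△YQL]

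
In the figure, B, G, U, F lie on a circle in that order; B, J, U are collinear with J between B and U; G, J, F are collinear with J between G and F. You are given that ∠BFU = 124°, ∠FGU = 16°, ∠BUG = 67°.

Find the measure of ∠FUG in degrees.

∠FUG = 107°

1. ∠BGU = 56°  [cyclic BGUF, opposite ∠G+∠F]
2. ∠GBU = 57°  [△BGU]
3. ∠GFU = 57°  [same arc GU]
4. ∠FUG = 107°  [△GUF]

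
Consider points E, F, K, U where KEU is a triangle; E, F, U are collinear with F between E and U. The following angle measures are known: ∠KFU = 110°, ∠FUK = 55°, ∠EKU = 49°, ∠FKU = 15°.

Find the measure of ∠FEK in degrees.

∠FEK = 76°

1. ∠EUK = 55°  [F on ray UE]
2. ∠KEU = 76°  [△KEU]
3. ∠FEK = 76°  [F on ray EU]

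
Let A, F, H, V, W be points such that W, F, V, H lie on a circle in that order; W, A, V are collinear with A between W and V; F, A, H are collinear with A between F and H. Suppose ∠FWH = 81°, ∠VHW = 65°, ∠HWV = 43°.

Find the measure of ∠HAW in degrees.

1. ∠FVH = 99°  [cyclic WFVH, opposite ∠W+∠V]
2. ∠HVW = 72°  [△WVH]
3. ∠HFV = 43°  [same arc VH]
4. ∠FHV = 38°  [△FVH]
5. ∠HAV = 70°  [△VAH]
6. ∠HAW = 110°  [linear pair at A on WV]

∠HAW = 110°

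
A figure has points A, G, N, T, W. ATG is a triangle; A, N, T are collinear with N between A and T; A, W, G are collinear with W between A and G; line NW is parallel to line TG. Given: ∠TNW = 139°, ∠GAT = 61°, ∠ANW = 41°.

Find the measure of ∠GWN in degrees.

∠GWN = 102°

1. ∠NAW = 61°  [N on AT, W on AG]
2. ∠AWN = 78°  [△ANW]
3. ∠GWN = 102°  [linear pair at W on AG]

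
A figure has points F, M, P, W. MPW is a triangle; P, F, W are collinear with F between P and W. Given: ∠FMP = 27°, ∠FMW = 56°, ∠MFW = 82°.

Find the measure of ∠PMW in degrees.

∠PMW = 83°

1. ∠FWM = 42°  [△MFW]
2. ∠MFP = 98°  [linear pair at F on PW]
3. ∠MWP = 42°  [F on ray WP]
4. ∠FPM = 55°  [△MPF]
5. ∠MPW = 55°  [F on ray PW]
6. ∠PMW = 83°  [△MPW]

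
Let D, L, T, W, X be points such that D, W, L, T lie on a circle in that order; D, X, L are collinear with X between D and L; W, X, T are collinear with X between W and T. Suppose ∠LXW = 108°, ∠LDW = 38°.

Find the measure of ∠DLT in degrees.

∠DLT = 70°

1. ∠DXT = 108°  [vertical angles at X]
2. ∠LTW = 38°  [same arc WL]
3. ∠LXT = 72°  [linear pair at X on DL]
4. ∠DLT = 70°  [△LXT]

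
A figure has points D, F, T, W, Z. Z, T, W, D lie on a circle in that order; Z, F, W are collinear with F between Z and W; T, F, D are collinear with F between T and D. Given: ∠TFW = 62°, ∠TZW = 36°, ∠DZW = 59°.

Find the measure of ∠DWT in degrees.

1. ∠TDW = 36°  [same arc TW]
2. ∠DTW = 59°  [same arc WD]
3. ∠DWT = 85°  [△TWD]

∠DWT = 85°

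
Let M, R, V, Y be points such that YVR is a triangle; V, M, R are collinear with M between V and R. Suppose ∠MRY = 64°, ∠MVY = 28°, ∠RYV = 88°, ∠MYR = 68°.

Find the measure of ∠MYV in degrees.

1. ∠RMY = 48°  [△YMR]
2. ∠VMY = 132°  [linear pair at M on VR]
3. ∠MYV = 20°  [△YVM]

∠MYV = 20°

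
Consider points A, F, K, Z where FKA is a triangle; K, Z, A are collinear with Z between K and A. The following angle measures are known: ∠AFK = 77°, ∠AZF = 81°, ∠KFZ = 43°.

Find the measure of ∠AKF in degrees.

1. ∠FZK = 99°  [linear pair at Z on KA]
2. ∠FKZ = 38°  [△FKZ]
3. ∠AKF = 38°  [Z on ray KA]

∠AKF = 38°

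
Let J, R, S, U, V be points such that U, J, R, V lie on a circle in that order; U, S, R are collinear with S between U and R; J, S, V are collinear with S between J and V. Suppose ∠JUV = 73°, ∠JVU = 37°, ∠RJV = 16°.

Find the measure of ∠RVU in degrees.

∠RVU = 94°

1. ∠UJV = 70°  [△UJV]
2. ∠RUV = 16°  [same arc RV]
3. ∠URV = 70°  [same arc UV]
4. ∠RVU = 94°  [△URV]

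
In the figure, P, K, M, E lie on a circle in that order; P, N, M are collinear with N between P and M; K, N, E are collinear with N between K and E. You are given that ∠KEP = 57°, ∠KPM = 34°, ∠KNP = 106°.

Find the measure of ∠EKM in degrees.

∠EKM = 49°

1. ∠KMP = 57°  [same arc PK]
2. ∠KNM = 74°  [linear pair at N on PM]
3. ∠EKM = 49°  [△KNM]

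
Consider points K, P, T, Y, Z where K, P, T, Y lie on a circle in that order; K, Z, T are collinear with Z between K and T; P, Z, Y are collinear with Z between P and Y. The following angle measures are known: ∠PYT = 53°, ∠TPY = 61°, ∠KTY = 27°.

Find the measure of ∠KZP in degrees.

1. ∠PKT = 53°  [same arc PT]
2. ∠KPY = 27°  [same arc KY]
3. ∠KZP = 100°  [△KZP]

∠KZP = 100°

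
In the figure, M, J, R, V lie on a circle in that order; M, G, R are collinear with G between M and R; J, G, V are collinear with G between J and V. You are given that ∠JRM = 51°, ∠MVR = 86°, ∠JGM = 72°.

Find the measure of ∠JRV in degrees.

∠JRV = 124°

1. ∠MJR = 94°  [cyclic MJRV, opposite ∠J+∠V]
2. ∠JGR = 108°  [linear pair at G on MR]
3. ∠JMR = 35°  [△MJR]
4. ∠RJV = 21°  [△JGR]
5. ∠JVR = 35°  [same arc JR]
6. ∠JRV = 124°  [△JRV]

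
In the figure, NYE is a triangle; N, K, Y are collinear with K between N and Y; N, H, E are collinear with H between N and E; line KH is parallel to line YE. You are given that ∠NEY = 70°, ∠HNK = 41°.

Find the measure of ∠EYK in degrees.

1. ∠KHN = 70°  [KH∥YE, corresponding at H]
2. ∠HKN = 69°  [△NKH]
3. ∠HKY = 111°  [linear pair at K on NY]
4. ∠EYK = 69°  [KH∥YE, co-interior at Y–K]

∠EYK = 69°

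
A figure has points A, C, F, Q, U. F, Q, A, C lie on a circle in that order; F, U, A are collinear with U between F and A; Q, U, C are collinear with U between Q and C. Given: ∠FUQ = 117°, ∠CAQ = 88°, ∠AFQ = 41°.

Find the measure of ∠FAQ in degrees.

∠FAQ = 66°

1. ∠CQF = 22°  [△FUQ]
2. ∠CFQ = 92°  [cyclic FQAC, opposite ∠F+∠A]
3. ∠FCQ = 66°  [△FQC]
4. ∠FAQ = 66°  [same arc FQ]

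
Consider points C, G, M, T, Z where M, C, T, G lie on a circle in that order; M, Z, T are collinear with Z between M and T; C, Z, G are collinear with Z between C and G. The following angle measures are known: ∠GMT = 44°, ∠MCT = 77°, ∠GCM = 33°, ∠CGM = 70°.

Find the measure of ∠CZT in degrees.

∠CZT = 66°

1. ∠GCT = 44°  [same arc TG]
2. ∠CTM = 70°  [same arc MC]
3. ∠CZT = 66°  [△CZT]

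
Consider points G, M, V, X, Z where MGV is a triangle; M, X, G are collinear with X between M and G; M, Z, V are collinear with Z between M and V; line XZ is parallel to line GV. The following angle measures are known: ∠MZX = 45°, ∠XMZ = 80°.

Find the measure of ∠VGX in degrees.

1. ∠MXZ = 55°  [△MXZ]
2. ∠GXZ = 125°  [linear pair at X on MG]
3. ∠VGX = 55°  [XZ∥GV, co-interior at G–X]

∠VGX = 55°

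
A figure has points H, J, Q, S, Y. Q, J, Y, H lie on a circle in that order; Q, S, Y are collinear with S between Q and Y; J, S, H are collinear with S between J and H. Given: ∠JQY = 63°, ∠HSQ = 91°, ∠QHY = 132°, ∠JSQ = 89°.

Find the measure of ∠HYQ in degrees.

1. ∠JHY = 63°  [same arc JY]
2. ∠HSY = 89°  [linear pair at S on QY]
3. ∠HYQ = 28°  [△YSH]

∠HYQ = 28°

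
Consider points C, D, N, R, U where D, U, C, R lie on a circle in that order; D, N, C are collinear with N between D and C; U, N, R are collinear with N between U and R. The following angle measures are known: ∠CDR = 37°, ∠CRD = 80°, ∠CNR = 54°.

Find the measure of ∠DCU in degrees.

∠DCU = 17°

1. ∠CUR = 37°  [same arc CR]
2. ∠DNU = 54°  [vertical angles at N]
3. ∠CNU = 126°  [linear pair at N on DC]
4. ∠DCU = 17°  [△UNC]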